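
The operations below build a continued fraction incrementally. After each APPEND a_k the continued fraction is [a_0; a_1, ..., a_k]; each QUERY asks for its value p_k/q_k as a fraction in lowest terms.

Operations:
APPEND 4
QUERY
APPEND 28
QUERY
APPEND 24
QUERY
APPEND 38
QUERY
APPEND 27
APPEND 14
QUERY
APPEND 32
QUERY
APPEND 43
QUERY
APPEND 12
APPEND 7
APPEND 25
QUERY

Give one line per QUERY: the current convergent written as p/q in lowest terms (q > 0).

APPEND 4: p_0 = 4·1 + 0 = 4, q_0 = 4·0 + 1 = 1 → 4/1
APPEND 28: p_1 = 28·4 + 1 = 113, q_1 = 28·1 + 0 = 28 → 113/28
APPEND 24: p_2 = 24·113 + 4 = 2716, q_2 = 24·28 + 1 = 673 → 2716/673
APPEND 38: p_3 = 38·2716 + 113 = 103321, q_3 = 38·673 + 28 = 25602 → 103321/25602
APPEND 27: p_4 = 27·103321 + 2716 = 2792383, q_4 = 27·25602 + 673 = 691927 → 2792383/691927
APPEND 14: p_5 = 14·2792383 + 103321 = 39196683, q_5 = 14·691927 + 25602 = 9712580 → 39196683/9712580
APPEND 32: p_6 = 32·39196683 + 2792383 = 1257086239, q_6 = 32·9712580 + 691927 = 311494487 → 1257086239/311494487
APPEND 43: p_7 = 43·1257086239 + 39196683 = 54093904960, q_7 = 43·311494487 + 9712580 = 13403975521 → 54093904960/13403975521
APPEND 12: p_8 = 12·54093904960 + 1257086239 = 650383945759, q_8 = 12·13403975521 + 311494487 = 161159200739 → 650383945759/161159200739
APPEND 7: p_9 = 7·650383945759 + 54093904960 = 4606781525273, q_9 = 7·161159200739 + 13403975521 = 1141518380694 → 4606781525273/1141518380694
APPEND 25: p_10 = 25·4606781525273 + 650383945759 = 115819922077584, q_10 = 25·1141518380694 + 161159200739 = 28699118718089 → 115819922077584/28699118718089

4/1
113/28
2716/673
103321/25602
39196683/9712580
1257086239/311494487
54093904960/13403975521
115819922077584/28699118718089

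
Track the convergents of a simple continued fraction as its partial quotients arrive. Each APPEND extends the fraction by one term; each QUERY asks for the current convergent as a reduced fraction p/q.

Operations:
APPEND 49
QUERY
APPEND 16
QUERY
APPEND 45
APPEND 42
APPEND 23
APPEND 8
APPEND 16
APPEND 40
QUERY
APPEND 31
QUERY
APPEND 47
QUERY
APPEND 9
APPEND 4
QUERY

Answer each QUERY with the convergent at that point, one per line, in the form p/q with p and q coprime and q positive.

49/1
785/16
177826158797/3624488618
5517049694572/112449619101
259479161803681/5288756586365
9622797185514485/196133792171909

APPEND 49: p_0 = 49·1 + 0 = 49, q_0 = 49·0 + 1 = 1 → 49/1
APPEND 16: p_1 = 16·49 + 1 = 785, q_1 = 16·1 + 0 = 16 → 785/16
APPEND 45: p_2 = 45·785 + 49 = 35374, q_2 = 45·16 + 1 = 721 → 35374/721
APPEND 42: p_3 = 42·35374 + 785 = 1486493, q_3 = 42·721 + 16 = 30298 → 1486493/30298
APPEND 23: p_4 = 23·1486493 + 35374 = 34224713, q_4 = 23·30298 + 721 = 697575 → 34224713/697575
APPEND 8: p_5 = 8·34224713 + 1486493 = 275284197, q_5 = 8·697575 + 30298 = 5610898 → 275284197/5610898
APPEND 16: p_6 = 16·275284197 + 34224713 = 4438771865, q_6 = 16·5610898 + 697575 = 90471943 → 4438771865/90471943
APPEND 40: p_7 = 40·4438771865 + 275284197 = 177826158797, q_7 = 40·90471943 + 5610898 = 3624488618 → 177826158797/3624488618
APPEND 31: p_8 = 31·177826158797 + 4438771865 = 5517049694572, q_8 = 31·3624488618 + 90471943 = 112449619101 → 5517049694572/112449619101
APPEND 47: p_9 = 47·5517049694572 + 177826158797 = 259479161803681, q_9 = 47·112449619101 + 3624488618 = 5288756586365 → 259479161803681/5288756586365
APPEND 9: p_10 = 9·259479161803681 + 5517049694572 = 2340829505927701, q_10 = 9·5288756586365 + 112449619101 = 47711258896386 → 2340829505927701/47711258896386
APPEND 4: p_11 = 4·2340829505927701 + 259479161803681 = 9622797185514485, q_11 = 4·47711258896386 + 5288756586365 = 196133792171909 → 9622797185514485/196133792171909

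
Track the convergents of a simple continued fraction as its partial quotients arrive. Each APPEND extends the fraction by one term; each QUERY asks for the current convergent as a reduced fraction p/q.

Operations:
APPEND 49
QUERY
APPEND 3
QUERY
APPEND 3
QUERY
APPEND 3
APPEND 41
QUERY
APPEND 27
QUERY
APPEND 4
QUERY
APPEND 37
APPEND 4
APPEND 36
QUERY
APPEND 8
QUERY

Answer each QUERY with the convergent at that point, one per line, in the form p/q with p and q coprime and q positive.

APPEND 49: p_0 = 49·1 + 0 = 49, q_0 = 49·0 + 1 = 1 → 49/1
APPEND 3: p_1 = 3·49 + 1 = 148, q_1 = 3·1 + 0 = 3 → 148/3
APPEND 3: p_2 = 3·148 + 49 = 493, q_2 = 3·3 + 1 = 10 → 493/10
APPEND 3: p_3 = 3·493 + 148 = 1627, q_3 = 3·10 + 3 = 33 → 1627/33
APPEND 41: p_4 = 41·1627 + 493 = 67200, q_4 = 41·33 + 10 = 1363 → 67200/1363
APPEND 27: p_5 = 27·67200 + 1627 = 1816027, q_5 = 27·1363 + 33 = 36834 → 1816027/36834
APPEND 4: p_6 = 4·1816027 + 67200 = 7331308, q_6 = 4·36834 + 1363 = 148699 → 7331308/148699
APPEND 37: p_7 = 37·7331308 + 1816027 = 273074423, q_7 = 37·148699 + 36834 = 5538697 → 273074423/5538697
APPEND 4: p_8 = 4·273074423 + 7331308 = 1099629000, q_8 = 4·5538697 + 148699 = 22303487 → 1099629000/22303487
APPEND 36: p_9 = 36·1099629000 + 273074423 = 39859718423, q_9 = 36·22303487 + 5538697 = 808464229 → 39859718423/808464229
APPEND 8: p_10 = 8·39859718423 + 1099629000 = 319977376384, q_10 = 8·808464229 + 22303487 = 6490017319 → 319977376384/6490017319

49/1
148/3
493/10
67200/1363
1816027/36834
7331308/148699
39859718423/808464229
319977376384/6490017319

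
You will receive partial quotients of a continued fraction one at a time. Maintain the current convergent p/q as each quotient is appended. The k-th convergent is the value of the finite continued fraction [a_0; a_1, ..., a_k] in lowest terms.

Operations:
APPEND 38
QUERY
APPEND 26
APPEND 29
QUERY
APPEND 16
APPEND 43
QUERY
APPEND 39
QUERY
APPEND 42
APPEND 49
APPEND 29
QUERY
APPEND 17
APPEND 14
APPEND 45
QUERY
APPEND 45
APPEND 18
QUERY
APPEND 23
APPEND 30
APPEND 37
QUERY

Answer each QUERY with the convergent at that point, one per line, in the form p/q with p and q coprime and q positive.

38/1
28719/755
19829918/521313
773827295/20343313
46266700501531/1216315288775
499390889786382129/13128595031366624
405205452721394222505/10652533720741944722
10394186892623529060050602/273255025641267723895251

APPEND 38: p_0 = 38·1 + 0 = 38, q_0 = 38·0 + 1 = 1 → 38/1
APPEND 26: p_1 = 26·38 + 1 = 989, q_1 = 26·1 + 0 = 26 → 989/26
APPEND 29: p_2 = 29·989 + 38 = 28719, q_2 = 29·26 + 1 = 755 → 28719/755
APPEND 16: p_3 = 16·28719 + 989 = 460493, q_3 = 16·755 + 26 = 12106 → 460493/12106
APPEND 43: p_4 = 43·460493 + 28719 = 19829918, q_4 = 43·12106 + 755 = 521313 → 19829918/521313
APPEND 39: p_5 = 39·19829918 + 460493 = 773827295, q_5 = 39·521313 + 12106 = 20343313 → 773827295/20343313
APPEND 42: p_6 = 42·773827295 + 19829918 = 32520576308, q_6 = 42·20343313 + 521313 = 854940459 → 32520576308/854940459
APPEND 49: p_7 = 49·32520576308 + 773827295 = 1594282066387, q_7 = 49·854940459 + 20343313 = 41912425804 → 1594282066387/41912425804
APPEND 29: p_8 = 29·1594282066387 + 32520576308 = 46266700501531, q_8 = 29·41912425804 + 854940459 = 1216315288775 → 46266700501531/1216315288775
APPEND 17: p_9 = 17·46266700501531 + 1594282066387 = 788128190592414, q_9 = 17·1216315288775 + 41912425804 = 20719272334979 → 788128190592414/20719272334979
APPEND 14: p_10 = 14·788128190592414 + 46266700501531 = 11080061368795327, q_10 = 14·20719272334979 + 1216315288775 = 291286127978481 → 11080061368795327/291286127978481
APPEND 45: p_11 = 45·11080061368795327 + 788128190592414 = 499390889786382129, q_11 = 45·291286127978481 + 20719272334979 = 13128595031366624 → 499390889786382129/13128595031366624
APPEND 45: p_12 = 45·499390889786382129 + 11080061368795327 = 22483670101755991132, q_12 = 45·13128595031366624 + 291286127978481 = 591078062539476561 → 22483670101755991132/591078062539476561
APPEND 18: p_13 = 18·22483670101755991132 + 499390889786382129 = 405205452721394222505, q_13 = 18·591078062539476561 + 13128595031366624 = 10652533720741944722 → 405205452721394222505/10652533720741944722
APPEND 23: p_14 = 23·405205452721394222505 + 22483670101755991132 = 9342209082693823108747, q_14 = 23·10652533720741944722 + 591078062539476561 = 245599353639604205167 → 9342209082693823108747/245599353639604205167
APPEND 30: p_15 = 30·9342209082693823108747 + 405205452721394222505 = 280671477933536087484915, q_15 = 30·245599353639604205167 + 10652533720741944722 = 7378633142908868099732 → 280671477933536087484915/7378633142908868099732
APPEND 37: p_16 = 37·280671477933536087484915 + 9342209082693823108747 = 10394186892623529060050602, q_16 = 37·7378633142908868099732 + 245599353639604205167 = 273255025641267723895251 → 10394186892623529060050602/273255025641267723895251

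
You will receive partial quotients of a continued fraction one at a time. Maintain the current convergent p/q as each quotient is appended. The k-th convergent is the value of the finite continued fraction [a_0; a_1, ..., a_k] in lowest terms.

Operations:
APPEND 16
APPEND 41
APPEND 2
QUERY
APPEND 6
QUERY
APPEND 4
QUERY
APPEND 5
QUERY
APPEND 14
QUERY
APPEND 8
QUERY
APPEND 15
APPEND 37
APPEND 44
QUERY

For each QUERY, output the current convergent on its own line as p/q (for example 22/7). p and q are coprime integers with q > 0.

1330/83
8637/539
35878/2239
188027/11734
2668256/166515
21534075/1343854
531479210949/33167455001

APPEND 16: p_0 = 16·1 + 0 = 16, q_0 = 16·0 + 1 = 1 → 16/1
APPEND 41: p_1 = 41·16 + 1 = 657, q_1 = 41·1 + 0 = 41 → 657/41
APPEND 2: p_2 = 2·657 + 16 = 1330, q_2 = 2·41 + 1 = 83 → 1330/83
APPEND 6: p_3 = 6·1330 + 657 = 8637, q_3 = 6·83 + 41 = 539 → 8637/539
APPEND 4: p_4 = 4·8637 + 1330 = 35878, q_4 = 4·539 + 83 = 2239 → 35878/2239
APPEND 5: p_5 = 5·35878 + 8637 = 188027, q_5 = 5·2239 + 539 = 11734 → 188027/11734
APPEND 14: p_6 = 14·188027 + 35878 = 2668256, q_6 = 14·11734 + 2239 = 166515 → 2668256/166515
APPEND 8: p_7 = 8·2668256 + 188027 = 21534075, q_7 = 8·166515 + 11734 = 1343854 → 21534075/1343854
APPEND 15: p_8 = 15·21534075 + 2668256 = 325679381, q_8 = 15·1343854 + 166515 = 20324325 → 325679381/20324325
APPEND 37: p_9 = 37·325679381 + 21534075 = 12071671172, q_9 = 37·20324325 + 1343854 = 753343879 → 12071671172/753343879
APPEND 44: p_10 = 44·12071671172 + 325679381 = 531479210949, q_10 = 44·753343879 + 20324325 = 33167455001 → 531479210949/33167455001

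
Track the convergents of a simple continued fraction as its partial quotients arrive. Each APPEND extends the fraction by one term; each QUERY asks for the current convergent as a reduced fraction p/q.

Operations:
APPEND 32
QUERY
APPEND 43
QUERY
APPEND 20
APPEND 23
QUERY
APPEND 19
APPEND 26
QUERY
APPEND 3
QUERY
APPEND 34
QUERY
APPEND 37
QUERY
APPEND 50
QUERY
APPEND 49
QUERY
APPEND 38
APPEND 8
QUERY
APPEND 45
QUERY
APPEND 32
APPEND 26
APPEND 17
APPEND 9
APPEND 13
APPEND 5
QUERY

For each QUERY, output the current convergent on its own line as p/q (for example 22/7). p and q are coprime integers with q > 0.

APPEND 32: p_0 = 32·1 + 0 = 32, q_0 = 32·0 + 1 = 1 → 32/1
APPEND 43: p_1 = 43·32 + 1 = 1377, q_1 = 43·1 + 0 = 43 → 1377/43
APPEND 20: p_2 = 20·1377 + 32 = 27572, q_2 = 20·43 + 1 = 861 → 27572/861
APPEND 23: p_3 = 23·27572 + 1377 = 635533, q_3 = 23·861 + 43 = 19846 → 635533/19846
APPEND 19: p_4 = 19·635533 + 27572 = 12102699, q_4 = 19·19846 + 861 = 377935 → 12102699/377935
APPEND 26: p_5 = 26·12102699 + 635533 = 315305707, q_5 = 26·377935 + 19846 = 9846156 → 315305707/9846156
APPEND 3: p_6 = 3·315305707 + 12102699 = 958019820, q_6 = 3·9846156 + 377935 = 29916403 → 958019820/29916403
APPEND 34: p_7 = 34·958019820 + 315305707 = 32887979587, q_7 = 34·29916403 + 9846156 = 1027003858 → 32887979587/1027003858
APPEND 37: p_8 = 37·32887979587 + 958019820 = 1217813264539, q_8 = 37·1027003858 + 29916403 = 38029059149 → 1217813264539/38029059149
APPEND 50: p_9 = 50·1217813264539 + 32887979587 = 60923551206537, q_9 = 50·38029059149 + 1027003858 = 1902479961308 → 60923551206537/1902479961308
APPEND 49: p_10 = 49·60923551206537 + 1217813264539 = 2986471822384852, q_10 = 49·1902479961308 + 38029059149 = 93259547163241 → 2986471822384852/93259547163241
APPEND 38: p_11 = 38·2986471822384852 + 60923551206537 = 113546852801830913, q_11 = 38·93259547163241 + 1902479961308 = 3545765272164466 → 113546852801830913/3545765272164466
APPEND 8: p_12 = 8·113546852801830913 + 2986471822384852 = 911361294237032156, q_12 = 8·3545765272164466 + 93259547163241 = 28459381724478969 → 911361294237032156/28459381724478969
APPEND 45: p_13 = 45·911361294237032156 + 113546852801830913 = 41124805093468277933, q_13 = 45·28459381724478969 + 3545765272164466 = 1284217942873718071 → 41124805093468277933/1284217942873718071
APPEND 32: p_14 = 32·41124805093468277933 + 911361294237032156 = 1316905124285221926012, q_14 = 32·1284217942873718071 + 28459381724478969 = 41123433553683457241 → 1316905124285221926012/41123433553683457241
APPEND 26: p_15 = 26·1316905124285221926012 + 41124805093468277933 = 34280658036509238354245, q_15 = 26·41123433553683457241 + 1284217942873718071 = 1070493490338643606337 → 34280658036509238354245/1070493490338643606337
APPEND 17: p_16 = 17·34280658036509238354245 + 1316905124285221926012 = 584088091744942273948177, q_16 = 17·1070493490338643606337 + 41123433553683457241 = 18239512769310624764970 → 584088091744942273948177/18239512769310624764970
APPEND 9: p_17 = 9·584088091744942273948177 + 34280658036509238354245 = 5291073483740989703887838, q_17 = 9·18239512769310624764970 + 1070493490338643606337 = 165226108414134266491067 → 5291073483740989703887838/165226108414134266491067
APPEND 13: p_18 = 13·5291073483740989703887838 + 584088091744942273948177 = 69368043380377808424490071, q_18 = 13·165226108414134266491067 + 18239512769310624764970 = 2166178922153056089148841 → 69368043380377808424490071/2166178922153056089148841
APPEND 5: p_19 = 5·69368043380377808424490071 + 5291073483740989703887838 = 352131290385630031826338193, q_19 = 5·2166178922153056089148841 + 165226108414134266491067 = 10996120719179414712235272 → 352131290385630031826338193/10996120719179414712235272

32/1
1377/43
635533/19846
315305707/9846156
958019820/29916403
32887979587/1027003858
1217813264539/38029059149
60923551206537/1902479961308
2986471822384852/93259547163241
911361294237032156/28459381724478969
41124805093468277933/1284217942873718071
352131290385630031826338193/10996120719179414712235272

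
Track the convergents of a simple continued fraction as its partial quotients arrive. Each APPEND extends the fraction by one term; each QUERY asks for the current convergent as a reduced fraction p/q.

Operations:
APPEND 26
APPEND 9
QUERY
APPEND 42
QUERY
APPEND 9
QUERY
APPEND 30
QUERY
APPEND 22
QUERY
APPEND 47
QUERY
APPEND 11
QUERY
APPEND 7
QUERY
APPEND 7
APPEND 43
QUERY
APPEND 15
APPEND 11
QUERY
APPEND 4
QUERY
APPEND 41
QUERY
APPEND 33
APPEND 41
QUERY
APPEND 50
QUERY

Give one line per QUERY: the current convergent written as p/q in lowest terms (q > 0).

235/9
9896/379
89299/3420
2688866/102979
59244351/2268958
2787173363/106744005
30718151344/1176453013
217814232771/8341915096
67100778804634/2569845838551
11155838877157395/427249677645001
45631422608479831/1747605968016954
1882044165824830466/72079094366340115
2550158688853768124035/97666745616713210824
127570087531583234086959/4885717638555717781949

APPEND 26: p_0 = 26·1 + 0 = 26, q_0 = 26·0 + 1 = 1 → 26/1
APPEND 9: p_1 = 9·26 + 1 = 235, q_1 = 9·1 + 0 = 9 → 235/9
APPEND 42: p_2 = 42·235 + 26 = 9896, q_2 = 42·9 + 1 = 379 → 9896/379
APPEND 9: p_3 = 9·9896 + 235 = 89299, q_3 = 9·379 + 9 = 3420 → 89299/3420
APPEND 30: p_4 = 30·89299 + 9896 = 2688866, q_4 = 30·3420 + 379 = 102979 → 2688866/102979
APPEND 22: p_5 = 22·2688866 + 89299 = 59244351, q_5 = 22·102979 + 3420 = 2268958 → 59244351/2268958
APPEND 47: p_6 = 47·59244351 + 2688866 = 2787173363, q_6 = 47·2268958 + 102979 = 106744005 → 2787173363/106744005
APPEND 11: p_7 = 11·2787173363 + 59244351 = 30718151344, q_7 = 11·106744005 + 2268958 = 1176453013 → 30718151344/1176453013
APPEND 7: p_8 = 7·30718151344 + 2787173363 = 217814232771, q_8 = 7·1176453013 + 106744005 = 8341915096 → 217814232771/8341915096
APPEND 7: p_9 = 7·217814232771 + 30718151344 = 1555417780741, q_9 = 7·8341915096 + 1176453013 = 59569858685 → 1555417780741/59569858685
APPEND 43: p_10 = 43·1555417780741 + 217814232771 = 67100778804634, q_10 = 43·59569858685 + 8341915096 = 2569845838551 → 67100778804634/2569845838551
APPEND 15: p_11 = 15·67100778804634 + 1555417780741 = 1008067099850251, q_11 = 15·2569845838551 + 59569858685 = 38607257436950 → 1008067099850251/38607257436950
APPEND 11: p_12 = 11·1008067099850251 + 67100778804634 = 11155838877157395, q_12 = 11·38607257436950 + 2569845838551 = 427249677645001 → 11155838877157395/427249677645001
APPEND 4: p_13 = 4·11155838877157395 + 1008067099850251 = 45631422608479831, q_13 = 4·427249677645001 + 38607257436950 = 1747605968016954 → 45631422608479831/1747605968016954
APPEND 41: p_14 = 41·45631422608479831 + 11155838877157395 = 1882044165824830466, q_14 = 41·1747605968016954 + 427249677645001 = 72079094366340115 → 1882044165824830466/72079094366340115
APPEND 33: p_15 = 33·1882044165824830466 + 45631422608479831 = 62153088894827885209, q_15 = 33·72079094366340115 + 1747605968016954 = 2380357720057240749 → 62153088894827885209/2380357720057240749
APPEND 41: p_16 = 41·62153088894827885209 + 1882044165824830466 = 2550158688853768124035, q_16 = 41·2380357720057240749 + 72079094366340115 = 97666745616713210824 → 2550158688853768124035/97666745616713210824
APPEND 50: p_17 = 50·2550158688853768124035 + 62153088894827885209 = 127570087531583234086959, q_17 = 50·97666745616713210824 + 2380357720057240749 = 4885717638555717781949 → 127570087531583234086959/4885717638555717781949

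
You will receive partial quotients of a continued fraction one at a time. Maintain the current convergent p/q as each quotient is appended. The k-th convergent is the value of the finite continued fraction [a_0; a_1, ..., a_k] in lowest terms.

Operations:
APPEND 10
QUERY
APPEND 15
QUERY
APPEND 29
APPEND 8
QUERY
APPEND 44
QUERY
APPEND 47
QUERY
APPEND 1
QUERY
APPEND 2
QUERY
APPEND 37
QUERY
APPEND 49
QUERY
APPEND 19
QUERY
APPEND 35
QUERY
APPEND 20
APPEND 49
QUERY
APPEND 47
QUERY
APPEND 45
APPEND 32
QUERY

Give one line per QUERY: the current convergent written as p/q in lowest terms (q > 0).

APPEND 10: p_0 = 10·1 + 0 = 10, q_0 = 10·0 + 1 = 1 → 10/1
APPEND 15: p_1 = 15·10 + 1 = 151, q_1 = 15·1 + 0 = 15 → 151/15
APPEND 29: p_2 = 29·151 + 10 = 4389, q_2 = 29·15 + 1 = 436 → 4389/436
APPEND 8: p_3 = 8·4389 + 151 = 35263, q_3 = 8·436 + 15 = 3503 → 35263/3503
APPEND 44: p_4 = 44·35263 + 4389 = 1555961, q_4 = 44·3503 + 436 = 154568 → 1555961/154568
APPEND 47: p_5 = 47·1555961 + 35263 = 73165430, q_5 = 47·154568 + 3503 = 7268199 → 73165430/7268199
APPEND 1: p_6 = 1·73165430 + 1555961 = 74721391, q_6 = 1·7268199 + 154568 = 7422767 → 74721391/7422767
APPEND 2: p_7 = 2·74721391 + 73165430 = 222608212, q_7 = 2·7422767 + 7268199 = 22113733 → 222608212/22113733
APPEND 37: p_8 = 37·222608212 + 74721391 = 8311225235, q_8 = 37·22113733 + 7422767 = 825630888 → 8311225235/825630888
APPEND 49: p_9 = 49·8311225235 + 222608212 = 407472644727, q_9 = 49·825630888 + 22113733 = 40478027245 → 407472644727/40478027245
APPEND 19: p_10 = 19·407472644727 + 8311225235 = 7750291475048, q_10 = 19·40478027245 + 825630888 = 769908148543 → 7750291475048/769908148543
APPEND 35: p_11 = 35·7750291475048 + 407472644727 = 271667674271407, q_11 = 35·769908148543 + 40478027245 = 26987263226250 → 271667674271407/26987263226250
APPEND 20: p_12 = 20·271667674271407 + 7750291475048 = 5441103776903188, q_12 = 20·26987263226250 + 769908148543 = 540515172673543 → 5441103776903188/540515172673543
APPEND 49: p_13 = 49·5441103776903188 + 271667674271407 = 266885752742527619, q_13 = 49·540515172673543 + 26987263226250 = 26512230724229857 → 266885752742527619/26512230724229857
APPEND 47: p_14 = 47·266885752742527619 + 5441103776903188 = 12549071482675701281, q_14 = 47·26512230724229857 + 540515172673543 = 1246615359211476822 → 12549071482675701281/1246615359211476822
APPEND 45: p_15 = 45·12549071482675701281 + 266885752742527619 = 564975102473149085264, q_15 = 45·1246615359211476822 + 26512230724229857 = 56124203395240686847 → 564975102473149085264/56124203395240686847
APPEND 32: p_16 = 32·564975102473149085264 + 12549071482675701281 = 18091752350623446429729, q_16 = 32·56124203395240686847 + 1246615359211476822 = 1797221124006913455926 → 18091752350623446429729/1797221124006913455926

10/1
151/15
35263/3503
1555961/154568
73165430/7268199
74721391/7422767
222608212/22113733
8311225235/825630888
407472644727/40478027245
7750291475048/769908148543
271667674271407/26987263226250
266885752742527619/26512230724229857
12549071482675701281/1246615359211476822
18091752350623446429729/1797221124006913455926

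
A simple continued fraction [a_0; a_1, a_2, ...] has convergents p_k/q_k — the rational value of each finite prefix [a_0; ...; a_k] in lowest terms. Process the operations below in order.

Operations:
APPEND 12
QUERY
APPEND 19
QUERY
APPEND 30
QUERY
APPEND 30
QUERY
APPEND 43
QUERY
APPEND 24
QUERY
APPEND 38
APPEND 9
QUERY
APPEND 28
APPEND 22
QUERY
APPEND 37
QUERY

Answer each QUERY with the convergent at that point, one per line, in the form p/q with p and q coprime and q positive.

12/1
229/19
6882/571
206689/17149
8894509/737978
213674905/17728621
73370542996/6087558805
45448452928310/3770861145357
1683655262092257/139692988450325

APPEND 12: p_0 = 12·1 + 0 = 12, q_0 = 12·0 + 1 = 1 → 12/1
APPEND 19: p_1 = 19·12 + 1 = 229, q_1 = 19·1 + 0 = 19 → 229/19
APPEND 30: p_2 = 30·229 + 12 = 6882, q_2 = 30·19 + 1 = 571 → 6882/571
APPEND 30: p_3 = 30·6882 + 229 = 206689, q_3 = 30·571 + 19 = 17149 → 206689/17149
APPEND 43: p_4 = 43·206689 + 6882 = 8894509, q_4 = 43·17149 + 571 = 737978 → 8894509/737978
APPEND 24: p_5 = 24·8894509 + 206689 = 213674905, q_5 = 24·737978 + 17149 = 17728621 → 213674905/17728621
APPEND 38: p_6 = 38·213674905 + 8894509 = 8128540899, q_6 = 38·17728621 + 737978 = 674425576 → 8128540899/674425576
APPEND 9: p_7 = 9·8128540899 + 213674905 = 73370542996, q_7 = 9·674425576 + 17728621 = 6087558805 → 73370542996/6087558805
APPEND 28: p_8 = 28·73370542996 + 8128540899 = 2062503744787, q_8 = 28·6087558805 + 674425576 = 171126072116 → 2062503744787/171126072116
APPEND 22: p_9 = 22·2062503744787 + 73370542996 = 45448452928310, q_9 = 22·171126072116 + 6087558805 = 3770861145357 → 45448452928310/3770861145357
APPEND 37: p_10 = 37·45448452928310 + 2062503744787 = 1683655262092257, q_10 = 37·3770861145357 + 171126072116 = 139692988450325 → 1683655262092257/139692988450325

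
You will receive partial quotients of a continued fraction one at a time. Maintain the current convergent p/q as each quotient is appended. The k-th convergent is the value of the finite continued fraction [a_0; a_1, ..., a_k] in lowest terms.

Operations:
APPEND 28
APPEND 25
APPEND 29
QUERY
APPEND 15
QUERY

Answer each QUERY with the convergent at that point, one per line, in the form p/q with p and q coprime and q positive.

APPEND 28: p_0 = 28·1 + 0 = 28, q_0 = 28·0 + 1 = 1 → 28/1
APPEND 25: p_1 = 25·28 + 1 = 701, q_1 = 25·1 + 0 = 25 → 701/25
APPEND 29: p_2 = 29·701 + 28 = 20357, q_2 = 29·25 + 1 = 726 → 20357/726
APPEND 15: p_3 = 15·20357 + 701 = 306056, q_3 = 15·726 + 25 = 10915 → 306056/10915

20357/726
306056/10915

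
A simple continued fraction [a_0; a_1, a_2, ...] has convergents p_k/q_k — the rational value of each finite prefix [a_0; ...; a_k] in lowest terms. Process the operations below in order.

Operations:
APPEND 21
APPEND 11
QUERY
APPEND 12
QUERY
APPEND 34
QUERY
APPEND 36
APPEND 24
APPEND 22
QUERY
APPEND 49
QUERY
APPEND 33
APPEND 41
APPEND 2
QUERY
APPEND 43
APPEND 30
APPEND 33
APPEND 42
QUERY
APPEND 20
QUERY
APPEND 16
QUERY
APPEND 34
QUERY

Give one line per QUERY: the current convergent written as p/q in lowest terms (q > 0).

232/11
2805/133
95602/4533
1824231577/86496535
89470110323/4242254452
245388983616234/11635198665337
444889802112625497330/21094595020036639387
8908381027214774012773/422393790913870718955
142978986237549009701698/6779395249641968142667
4870193913103881103870505/230921832278740787569633

APPEND 21: p_0 = 21·1 + 0 = 21, q_0 = 21·0 + 1 = 1 → 21/1
APPEND 11: p_1 = 11·21 + 1 = 232, q_1 = 11·1 + 0 = 11 → 232/11
APPEND 12: p_2 = 12·232 + 21 = 2805, q_2 = 12·11 + 1 = 133 → 2805/133
APPEND 34: p_3 = 34·2805 + 232 = 95602, q_3 = 34·133 + 11 = 4533 → 95602/4533
APPEND 36: p_4 = 36·95602 + 2805 = 3444477, q_4 = 36·4533 + 133 = 163321 → 3444477/163321
APPEND 24: p_5 = 24·3444477 + 95602 = 82763050, q_5 = 24·163321 + 4533 = 3924237 → 82763050/3924237
APPEND 22: p_6 = 22·82763050 + 3444477 = 1824231577, q_6 = 22·3924237 + 163321 = 86496535 → 1824231577/86496535
APPEND 49: p_7 = 49·1824231577 + 82763050 = 89470110323, q_7 = 49·86496535 + 3924237 = 4242254452 → 89470110323/4242254452
APPEND 33: p_8 = 33·89470110323 + 1824231577 = 2954337872236, q_8 = 33·4242254452 + 86496535 = 140080893451 → 2954337872236/140080893451
APPEND 41: p_9 = 41·2954337872236 + 89470110323 = 121217322871999, q_9 = 41·140080893451 + 4242254452 = 5747558885943 → 121217322871999/5747558885943
APPEND 2: p_10 = 2·121217322871999 + 2954337872236 = 245388983616234, q_10 = 2·5747558885943 + 140080893451 = 11635198665337 → 245388983616234/11635198665337
APPEND 43: p_11 = 43·245388983616234 + 121217322871999 = 10672943618370061, q_11 = 43·11635198665337 + 5747558885943 = 506061101495434 → 10672943618370061/506061101495434
APPEND 30: p_12 = 30·10672943618370061 + 245388983616234 = 320433697534718064, q_12 = 30·506061101495434 + 11635198665337 = 15193468243528357 → 320433697534718064/15193468243528357
APPEND 33: p_13 = 33·320433697534718064 + 10672943618370061 = 10584984962264066173, q_13 = 33·15193468243528357 + 506061101495434 = 501890513137931215 → 10584984962264066173/501890513137931215
APPEND 42: p_14 = 42·10584984962264066173 + 320433697534718064 = 444889802112625497330, q_14 = 42·501890513137931215 + 15193468243528357 = 21094595020036639387 → 444889802112625497330/21094595020036639387
APPEND 20: p_15 = 20·444889802112625497330 + 10584984962264066173 = 8908381027214774012773, q_15 = 20·21094595020036639387 + 501890513137931215 = 422393790913870718955 → 8908381027214774012773/422393790913870718955
APPEND 16: p_16 = 16·8908381027214774012773 + 444889802112625497330 = 142978986237549009701698, q_16 = 16·422393790913870718955 + 21094595020036639387 = 6779395249641968142667 → 142978986237549009701698/6779395249641968142667
APPEND 34: p_17 = 34·142978986237549009701698 + 8908381027214774012773 = 4870193913103881103870505, q_17 = 34·6779395249641968142667 + 422393790913870718955 = 230921832278740787569633 → 4870193913103881103870505/230921832278740787569633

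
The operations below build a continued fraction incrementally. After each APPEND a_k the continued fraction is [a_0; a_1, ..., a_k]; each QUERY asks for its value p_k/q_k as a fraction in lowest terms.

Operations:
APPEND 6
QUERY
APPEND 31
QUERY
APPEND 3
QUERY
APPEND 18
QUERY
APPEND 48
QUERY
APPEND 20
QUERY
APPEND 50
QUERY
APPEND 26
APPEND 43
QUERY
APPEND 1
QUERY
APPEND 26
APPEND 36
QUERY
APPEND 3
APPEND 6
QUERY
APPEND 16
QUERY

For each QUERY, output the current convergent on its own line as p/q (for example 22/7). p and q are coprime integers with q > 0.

APPEND 6: p_0 = 6·1 + 0 = 6, q_0 = 6·0 + 1 = 1 → 6/1
APPEND 31: p_1 = 31·6 + 1 = 187, q_1 = 31·1 + 0 = 31 → 187/31
APPEND 3: p_2 = 3·187 + 6 = 567, q_2 = 3·31 + 1 = 94 → 567/94
APPEND 18: p_3 = 18·567 + 187 = 10393, q_3 = 18·94 + 31 = 1723 → 10393/1723
APPEND 48: p_4 = 48·10393 + 567 = 499431, q_4 = 48·1723 + 94 = 82798 → 499431/82798
APPEND 20: p_5 = 20·499431 + 10393 = 9999013, q_5 = 20·82798 + 1723 = 1657683 → 9999013/1657683
APPEND 50: p_6 = 50·9999013 + 499431 = 500450081, q_6 = 50·1657683 + 82798 = 82966948 → 500450081/82966948
APPEND 26: p_7 = 26·500450081 + 9999013 = 13021701119, q_7 = 26·82966948 + 1657683 = 2158798331 → 13021701119/2158798331
APPEND 43: p_8 = 43·13021701119 + 500450081 = 560433598198, q_8 = 43·2158798331 + 82966948 = 92911295181 → 560433598198/92911295181
APPEND 1: p_9 = 1·560433598198 + 13021701119 = 573455299317, q_9 = 1·92911295181 + 2158798331 = 95070093512 → 573455299317/95070093512
APPEND 26: p_10 = 26·573455299317 + 560433598198 = 15470271380440, q_10 = 26·95070093512 + 92911295181 = 2564733726493 → 15470271380440/2564733726493
APPEND 36: p_11 = 36·15470271380440 + 573455299317 = 557503224995157, q_11 = 36·2564733726493 + 95070093512 = 92425484247260 → 557503224995157/92425484247260
APPEND 3: p_12 = 3·557503224995157 + 15470271380440 = 1687979946365911, q_12 = 3·92425484247260 + 2564733726493 = 279841186468273 → 1687979946365911/279841186468273
APPEND 6: p_13 = 6·1687979946365911 + 557503224995157 = 10685382903190623, q_13 = 6·279841186468273 + 92425484247260 = 1771472603056898 → 10685382903190623/1771472603056898
APPEND 16: p_14 = 16·10685382903190623 + 1687979946365911 = 172654106397415879, q_14 = 16·1771472603056898 + 279841186468273 = 28623402835378641 → 172654106397415879/28623402835378641

6/1
187/31
567/94
10393/1723
499431/82798
9999013/1657683
500450081/82966948
560433598198/92911295181
573455299317/95070093512
557503224995157/92425484247260
10685382903190623/1771472603056898
172654106397415879/28623402835378641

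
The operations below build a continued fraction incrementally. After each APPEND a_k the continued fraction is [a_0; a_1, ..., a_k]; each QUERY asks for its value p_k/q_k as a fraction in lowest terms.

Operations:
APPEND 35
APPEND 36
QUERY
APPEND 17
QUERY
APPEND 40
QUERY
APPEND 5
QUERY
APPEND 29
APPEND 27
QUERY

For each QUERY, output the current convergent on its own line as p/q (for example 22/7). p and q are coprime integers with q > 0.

APPEND 35: p_0 = 35·1 + 0 = 35, q_0 = 35·0 + 1 = 1 → 35/1
APPEND 36: p_1 = 36·35 + 1 = 1261, q_1 = 36·1 + 0 = 36 → 1261/36
APPEND 17: p_2 = 17·1261 + 35 = 21472, q_2 = 17·36 + 1 = 613 → 21472/613
APPEND 40: p_3 = 40·21472 + 1261 = 860141, q_3 = 40·613 + 36 = 24556 → 860141/24556
APPEND 5: p_4 = 5·860141 + 21472 = 4322177, q_4 = 5·24556 + 613 = 123393 → 4322177/123393
APPEND 29: p_5 = 29·4322177 + 860141 = 126203274, q_5 = 29·123393 + 24556 = 3602953 → 126203274/3602953
APPEND 27: p_6 = 27·126203274 + 4322177 = 3411810575, q_6 = 27·3602953 + 123393 = 97403124 → 3411810575/97403124

1261/36
21472/613
860141/24556
4322177/123393
3411810575/97403124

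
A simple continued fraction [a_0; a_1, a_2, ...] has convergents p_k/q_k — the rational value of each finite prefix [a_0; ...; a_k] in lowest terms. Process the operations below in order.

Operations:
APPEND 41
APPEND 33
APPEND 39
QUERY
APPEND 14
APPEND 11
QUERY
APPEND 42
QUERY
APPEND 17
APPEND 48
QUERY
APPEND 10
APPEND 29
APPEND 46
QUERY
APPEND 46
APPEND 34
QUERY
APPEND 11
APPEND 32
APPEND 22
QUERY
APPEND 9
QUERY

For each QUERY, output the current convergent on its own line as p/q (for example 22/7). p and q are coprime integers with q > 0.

APPEND 41: p_0 = 41·1 + 0 = 41, q_0 = 41·0 + 1 = 1 → 41/1
APPEND 33: p_1 = 33·41 + 1 = 1354, q_1 = 33·1 + 0 = 33 → 1354/33
APPEND 39: p_2 = 39·1354 + 41 = 52847, q_2 = 39·33 + 1 = 1288 → 52847/1288
APPEND 14: p_3 = 14·52847 + 1354 = 741212, q_3 = 14·1288 + 33 = 18065 → 741212/18065
APPEND 11: p_4 = 11·741212 + 52847 = 8206179, q_4 = 11·18065 + 1288 = 200003 → 8206179/200003
APPEND 42: p_5 = 42·8206179 + 741212 = 345400730, q_5 = 42·200003 + 18065 = 8418191 → 345400730/8418191
APPEND 17: p_6 = 17·345400730 + 8206179 = 5880018589, q_6 = 17·8418191 + 200003 = 143309250 → 5880018589/143309250
APPEND 48: p_7 = 48·5880018589 + 345400730 = 282586293002, q_7 = 48·143309250 + 8418191 = 6887262191 → 282586293002/6887262191
APPEND 10: p_8 = 10·282586293002 + 5880018589 = 2831742948609, q_8 = 10·6887262191 + 143309250 = 69015931160 → 2831742948609/69015931160
APPEND 29: p_9 = 29·2831742948609 + 282586293002 = 82403131802663, q_9 = 29·69015931160 + 6887262191 = 2008349265831 → 82403131802663/2008349265831
APPEND 46: p_10 = 46·82403131802663 + 2831742948609 = 3793375805871107, q_10 = 46·2008349265831 + 69015931160 = 92453082159386 → 3793375805871107/92453082159386
APPEND 46: p_11 = 46·3793375805871107 + 82403131802663 = 174577690201873585, q_11 = 46·92453082159386 + 2008349265831 = 4254850128597587 → 174577690201873585/4254850128597587
APPEND 34: p_12 = 34·174577690201873585 + 3793375805871107 = 5939434842669572997, q_12 = 34·4254850128597587 + 92453082159386 = 144757357454477344 → 5939434842669572997/144757357454477344
APPEND 11: p_13 = 11·5939434842669572997 + 174577690201873585 = 65508360959567176552, q_13 = 11·144757357454477344 + 4254850128597587 = 1596585782127848371 → 65508360959567176552/1596585782127848371
APPEND 32: p_14 = 32·65508360959567176552 + 5939434842669572997 = 2102206985548819222661, q_14 = 32·1596585782127848371 + 144757357454477344 = 51235502385545625216 → 2102206985548819222661/51235502385545625216
APPEND 22: p_15 = 22·2102206985548819222661 + 65508360959567176552 = 46314062043033590075094, q_15 = 22·51235502385545625216 + 1596585782127848371 = 1128777638264131603123 → 46314062043033590075094/1128777638264131603123
APPEND 9: p_16 = 9·46314062043033590075094 + 2102206985548819222661 = 418928765372851129898507, q_16 = 9·1128777638264131603123 + 51235502385545625216 = 10210234246762730053323 → 418928765372851129898507/10210234246762730053323

52847/1288
8206179/200003
345400730/8418191
282586293002/6887262191
3793375805871107/92453082159386
5939434842669572997/144757357454477344
46314062043033590075094/1128777638264131603123
418928765372851129898507/10210234246762730053323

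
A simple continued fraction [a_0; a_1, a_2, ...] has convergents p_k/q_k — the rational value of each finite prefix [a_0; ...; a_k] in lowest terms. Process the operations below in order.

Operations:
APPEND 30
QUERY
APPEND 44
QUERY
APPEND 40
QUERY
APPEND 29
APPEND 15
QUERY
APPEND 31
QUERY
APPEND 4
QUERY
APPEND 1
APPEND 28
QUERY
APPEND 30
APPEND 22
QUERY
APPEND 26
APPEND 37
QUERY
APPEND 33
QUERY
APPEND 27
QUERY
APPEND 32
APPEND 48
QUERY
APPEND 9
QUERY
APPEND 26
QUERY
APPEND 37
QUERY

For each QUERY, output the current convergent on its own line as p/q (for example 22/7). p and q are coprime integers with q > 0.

30/1
1321/44
52870/1761
23071135/768456
716739736/23873249
2890030079/96261452
103879584899/3460033080
68743754554169/2289724829302
66315675425385792/2208850092320563
2190207746650456315/72951689813267532
59201924834987706297/1971904475050543927
91098488443215326481609/3034318859263722857335
821783047791404195392300/27372043628264936389211
21457457731019724406681409/714707453194152068976821
794747719095521207242604433/26471547811811891488531588

APPEND 30: p_0 = 30·1 + 0 = 30, q_0 = 30·0 + 1 = 1 → 30/1
APPEND 44: p_1 = 44·30 + 1 = 1321, q_1 = 44·1 + 0 = 44 → 1321/44
APPEND 40: p_2 = 40·1321 + 30 = 52870, q_2 = 40·44 + 1 = 1761 → 52870/1761
APPEND 29: p_3 = 29·52870 + 1321 = 1534551, q_3 = 29·1761 + 44 = 51113 → 1534551/51113
APPEND 15: p_4 = 15·1534551 + 52870 = 23071135, q_4 = 15·51113 + 1761 = 768456 → 23071135/768456
APPEND 31: p_5 = 31·23071135 + 1534551 = 716739736, q_5 = 31·768456 + 51113 = 23873249 → 716739736/23873249
APPEND 4: p_6 = 4·716739736 + 23071135 = 2890030079, q_6 = 4·23873249 + 768456 = 96261452 → 2890030079/96261452
APPEND 1: p_7 = 1·2890030079 + 716739736 = 3606769815, q_7 = 1·96261452 + 23873249 = 120134701 → 3606769815/120134701
APPEND 28: p_8 = 28·3606769815 + 2890030079 = 103879584899, q_8 = 28·120134701 + 96261452 = 3460033080 → 103879584899/3460033080
APPEND 30: p_9 = 30·103879584899 + 3606769815 = 3119994316785, q_9 = 30·3460033080 + 120134701 = 103921127101 → 3119994316785/103921127101
APPEND 22: p_10 = 22·3119994316785 + 103879584899 = 68743754554169, q_10 = 22·103921127101 + 3460033080 = 2289724829302 → 68743754554169/2289724829302
APPEND 26: p_11 = 26·68743754554169 + 3119994316785 = 1790457612725179, q_11 = 26·2289724829302 + 103921127101 = 59636766688953 → 1790457612725179/59636766688953
APPEND 37: p_12 = 37·1790457612725179 + 68743754554169 = 66315675425385792, q_12 = 37·59636766688953 + 2289724829302 = 2208850092320563 → 66315675425385792/2208850092320563
APPEND 33: p_13 = 33·66315675425385792 + 1790457612725179 = 2190207746650456315, q_13 = 33·2208850092320563 + 59636766688953 = 72951689813267532 → 2190207746650456315/72951689813267532
APPEND 27: p_14 = 27·2190207746650456315 + 66315675425385792 = 59201924834987706297, q_14 = 27·72951689813267532 + 2208850092320563 = 1971904475050543927 → 59201924834987706297/1971904475050543927
APPEND 32: p_15 = 32·59201924834987706297 + 2190207746650456315 = 1896651802466257057819, q_15 = 32·1971904475050543927 + 72951689813267532 = 63173894891430673196 → 1896651802466257057819/63173894891430673196
APPEND 48: p_16 = 48·1896651802466257057819 + 59201924834987706297 = 91098488443215326481609, q_16 = 48·63173894891430673196 + 1971904475050543927 = 3034318859263722857335 → 91098488443215326481609/3034318859263722857335
APPEND 9: p_17 = 9·91098488443215326481609 + 1896651802466257057819 = 821783047791404195392300, q_17 = 9·3034318859263722857335 + 63173894891430673196 = 27372043628264936389211 → 821783047791404195392300/27372043628264936389211
APPEND 26: p_18 = 26·821783047791404195392300 + 91098488443215326481609 = 21457457731019724406681409, q_18 = 26·27372043628264936389211 + 3034318859263722857335 = 714707453194152068976821 → 21457457731019724406681409/714707453194152068976821
APPEND 37: p_19 = 37·21457457731019724406681409 + 821783047791404195392300 = 794747719095521207242604433, q_19 = 37·714707453194152068976821 + 27372043628264936389211 = 26471547811811891488531588 → 794747719095521207242604433/26471547811811891488531588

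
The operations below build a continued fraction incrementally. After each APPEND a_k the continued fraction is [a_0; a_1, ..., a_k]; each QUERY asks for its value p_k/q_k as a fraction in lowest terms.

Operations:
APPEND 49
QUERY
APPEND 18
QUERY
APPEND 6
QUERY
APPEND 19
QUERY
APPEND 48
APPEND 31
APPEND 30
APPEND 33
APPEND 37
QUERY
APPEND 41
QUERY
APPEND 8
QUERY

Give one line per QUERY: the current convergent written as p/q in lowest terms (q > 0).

APPEND 49: p_0 = 49·1 + 0 = 49, q_0 = 49·0 + 1 = 1 → 49/1
APPEND 18: p_1 = 18·49 + 1 = 883, q_1 = 18·1 + 0 = 18 → 883/18
APPEND 6: p_2 = 6·883 + 49 = 5347, q_2 = 6·18 + 1 = 109 → 5347/109
APPEND 19: p_3 = 19·5347 + 883 = 102476, q_3 = 19·109 + 18 = 2089 → 102476/2089
APPEND 48: p_4 = 48·102476 + 5347 = 4924195, q_4 = 48·2089 + 109 = 100381 → 4924195/100381
APPEND 31: p_5 = 31·4924195 + 102476 = 152752521, q_5 = 31·100381 + 2089 = 3113900 → 152752521/3113900
APPEND 30: p_6 = 30·152752521 + 4924195 = 4587499825, q_6 = 30·3113900 + 100381 = 93517381 → 4587499825/93517381
APPEND 33: p_7 = 33·4587499825 + 152752521 = 151540246746, q_7 = 33·93517381 + 3113900 = 3089187473 → 151540246746/3089187473
APPEND 37: p_8 = 37·151540246746 + 4587499825 = 5611576629427, q_8 = 37·3089187473 + 93517381 = 114393453882 → 5611576629427/114393453882
APPEND 41: p_9 = 41·5611576629427 + 151540246746 = 230226182053253, q_9 = 41·114393453882 + 3089187473 = 4693220796635 → 230226182053253/4693220796635
APPEND 8: p_10 = 8·230226182053253 + 5611576629427 = 1847421033055451, q_10 = 8·4693220796635 + 114393453882 = 37660159826962 → 1847421033055451/37660159826962

49/1
883/18
5347/109
102476/2089
5611576629427/114393453882
230226182053253/4693220796635
1847421033055451/37660159826962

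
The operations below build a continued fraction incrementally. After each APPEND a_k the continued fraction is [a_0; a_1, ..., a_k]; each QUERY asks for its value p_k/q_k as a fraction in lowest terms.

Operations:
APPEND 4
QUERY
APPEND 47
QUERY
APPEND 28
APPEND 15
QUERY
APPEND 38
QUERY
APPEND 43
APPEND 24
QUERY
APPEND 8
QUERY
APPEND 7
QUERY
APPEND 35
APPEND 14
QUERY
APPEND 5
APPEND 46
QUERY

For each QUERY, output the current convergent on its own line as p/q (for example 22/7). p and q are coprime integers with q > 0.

4/1
189/47
79629/19802
3031198/753793
3133138630/779143417
25195530183/6265580237
179501849911/44638205076
88488145728863/22005076815634
20730918636112481/5155328471274716

APPEND 4: p_0 = 4·1 + 0 = 4, q_0 = 4·0 + 1 = 1 → 4/1
APPEND 47: p_1 = 47·4 + 1 = 189, q_1 = 47·1 + 0 = 47 → 189/47
APPEND 28: p_2 = 28·189 + 4 = 5296, q_2 = 28·47 + 1 = 1317 → 5296/1317
APPEND 15: p_3 = 15·5296 + 189 = 79629, q_3 = 15·1317 + 47 = 19802 → 79629/19802
APPEND 38: p_4 = 38·79629 + 5296 = 3031198, q_4 = 38·19802 + 1317 = 753793 → 3031198/753793
APPEND 43: p_5 = 43·3031198 + 79629 = 130421143, q_5 = 43·753793 + 19802 = 32432901 → 130421143/32432901
APPEND 24: p_6 = 24·130421143 + 3031198 = 3133138630, q_6 = 24·32432901 + 753793 = 779143417 → 3133138630/779143417
APPEND 8: p_7 = 8·3133138630 + 130421143 = 25195530183, q_7 = 8·779143417 + 32432901 = 6265580237 → 25195530183/6265580237
APPEND 7: p_8 = 7·25195530183 + 3133138630 = 179501849911, q_8 = 7·6265580237 + 779143417 = 44638205076 → 179501849911/44638205076
APPEND 35: p_9 = 35·179501849911 + 25195530183 = 6307760277068, q_9 = 35·44638205076 + 6265580237 = 1568602757897 → 6307760277068/1568602757897
APPEND 14: p_10 = 14·6307760277068 + 179501849911 = 88488145728863, q_10 = 14·1568602757897 + 44638205076 = 22005076815634 → 88488145728863/22005076815634
APPEND 5: p_11 = 5·88488145728863 + 6307760277068 = 448748488921383, q_11 = 5·22005076815634 + 1568602757897 = 111593986836067 → 448748488921383/111593986836067
APPEND 46: p_12 = 46·448748488921383 + 88488145728863 = 20730918636112481, q_12 = 46·111593986836067 + 22005076815634 = 5155328471274716 → 20730918636112481/5155328471274716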